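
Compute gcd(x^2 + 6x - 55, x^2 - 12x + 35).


Factor each:
  x^2 + 6x - 55 = (x - 5)(x + 11)
  x^2 - 12x + 35 = (x - 5)(x - 7)
Common monic factor: x - 5


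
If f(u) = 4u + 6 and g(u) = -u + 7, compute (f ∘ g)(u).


Substitute g(u) into f:
f(g(u)) = 4*(-u + 7) + 6
Expand and combine: -4u + 34


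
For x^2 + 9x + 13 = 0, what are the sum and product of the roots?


For ax^2+bx+c=0: sum = -b/a, product = c/a.
a=1, b=9, c=13
Sum = -(9)/1 = -9
Product = (13)/1 = 13


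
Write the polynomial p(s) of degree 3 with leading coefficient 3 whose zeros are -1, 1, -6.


p(s) = 3(s + 1)(s - 1)(s + 6)
Expand: 3s^3 + 18s^2 - 3s - 18


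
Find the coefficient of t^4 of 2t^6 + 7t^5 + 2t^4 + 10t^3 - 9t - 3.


Read off the coefficient of t^4: 2


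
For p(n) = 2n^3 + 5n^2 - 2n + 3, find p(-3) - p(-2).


p(-3) = 0
p(-2) = 11
p(-3) - p(-2) = 0 - 11 = -11


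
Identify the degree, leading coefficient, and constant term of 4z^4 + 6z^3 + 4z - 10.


Highest power of z is 4, with coefficient 4. Constant term is -10.
Degree = 4, leading coefficient = 4, constant term = -10


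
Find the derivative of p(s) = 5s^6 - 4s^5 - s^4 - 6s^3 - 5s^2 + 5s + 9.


Apply the power rule term by term:
  d/ds(5s^6) = 30s^5
  d/ds(-4s^5) = -20s^4
  d/ds(-s^4) = -4s^3
  d/ds(-6s^3) = -18s^2
  d/ds(-5s^2) = -10s
  d/ds(5s) = 5
  d/ds(9) = 0
p'(s) = 30s^5 - 20s^4 - 4s^3 - 18s^2 - 10s + 5


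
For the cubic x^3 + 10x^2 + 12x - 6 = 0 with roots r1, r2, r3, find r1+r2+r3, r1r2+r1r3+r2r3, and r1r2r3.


Monic cubic x^3+bx^2+cx+d=0: sum=-b, pairwise sum=c, product=-d.
b=10, c=12, d=-6
r1+r2+r3 = -10
r1r2+r1r3+r2r3 = 12
r1r2r3 = 6


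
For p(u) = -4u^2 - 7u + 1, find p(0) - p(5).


p(0) = 1
p(5) = -134
p(0) - p(5) = 1 + 134 = 135


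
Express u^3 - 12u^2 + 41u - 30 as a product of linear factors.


Try integer roots (divisors of -30). u=1: p(1)=0.
Divide out (u - 1): quotient is u^2 - 11u + 30.
Factor the quadratic: (u - 5)(u - 6)
Result: (u - 1)(u - 5)(u - 6)


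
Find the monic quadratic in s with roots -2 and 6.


p(s) = (s + 2)(s - 6)
Expand: s^2 - 4s - 12


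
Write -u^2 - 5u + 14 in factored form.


Roots satisfy r1 + r2 = -b/a = -5 and r1*r2 = c/a = -14.
So r1 = -7, r2 = 2.
-u^2 - 5u + 14 = -(u - r1)(u - r2) = -(u + 7)(u - 2)


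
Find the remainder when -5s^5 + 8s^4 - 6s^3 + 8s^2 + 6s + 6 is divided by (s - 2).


By the Remainder Theorem, the remainder equals p(2):
  -5*(2)^5 = -160
  8*(2)^4 = 128
  -6*(2)^3 = -48
  8*(2)^2 = 32
  6*(2)^1 = 12
  constant: 6
Sum: -160 + 128 - 48 + 32 + 12 + 6 = -30


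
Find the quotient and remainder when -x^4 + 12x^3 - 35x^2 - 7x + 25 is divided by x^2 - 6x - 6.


(-x^4 + 12x^3 - 35x^2 - 7x + 25) / (x^2 - 6x - 6)
Step 1: -x^2 * (x^2 - 6x - 6) = -x^4 + 6x^3 + 6x^2; subtract.
Step 2: 6x * (x^2 - 6x - 6) = 6x^3 - 36x^2 - 36x; subtract.
Step 3: -5 * (x^2 - 6x - 6) = -5x^2 + 30x + 30; subtract.
Quotient: -x^2 + 6x - 5, Remainder: -x - 5


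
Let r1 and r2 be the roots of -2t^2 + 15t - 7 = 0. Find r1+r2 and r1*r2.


For at^2+bt+c=0: sum = -b/a, product = c/a.
a=-2, b=15, c=-7
Sum = -(15)/-2 = 15/2
Product = (-7)/-2 = 7/2


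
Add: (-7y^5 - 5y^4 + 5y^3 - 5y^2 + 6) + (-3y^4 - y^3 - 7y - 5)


Align terms by degree and add:
  -7y^5 - 5y^4 + 5y^3 - 5y^2 + 6
  -3y^4 - y^3 - 7y - 5
= -7y^5 - 8y^4 + 4y^3 - 5y^2 - 7y + 1


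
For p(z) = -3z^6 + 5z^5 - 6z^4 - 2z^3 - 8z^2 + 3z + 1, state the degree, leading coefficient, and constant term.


Highest power of z is 6, with coefficient -3. Constant term is 1.
Degree = 6, leading coefficient = -3, constant term = 1


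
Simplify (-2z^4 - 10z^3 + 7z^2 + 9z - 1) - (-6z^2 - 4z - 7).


Distribute the minus sign:
  (-2z^4 - 10z^3 + 7z^2 + 9z - 1)
- (-6z^2 - 4z - 7)
Negate second polynomial: 6z^2 + 4z + 7
Add: -2z^4 - 10z^3 + 13z^2 + 13z + 6


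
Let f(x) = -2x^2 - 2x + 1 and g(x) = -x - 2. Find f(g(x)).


Substitute g(x) into f:
f(g(x)) = -2*(-x - 2)^2 + (-2)*(-x - 2) + 1
(-x - 2)^2 = x^2 + 4x + 4
Expand and combine: -2x^2 - 6x - 3


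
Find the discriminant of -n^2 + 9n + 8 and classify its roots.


D = b^2 - 4ac = (9)^2 - 4(-1)(8) = 81 + 32 = 113
Since D > 0: two distinct irrational roots


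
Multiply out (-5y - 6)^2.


Expand (-5y - 6)^2 by repeated multiplication:
= 25y^2 + 60y + 36


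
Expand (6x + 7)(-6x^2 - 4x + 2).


Distribute each term of the first polynomial:
  (6x)(-6x^2 - 4x + 2) = -36x^3 - 24x^2 + 12x
  (7)(-6x^2 - 4x + 2) = -42x^2 - 28x + 14
Sum: -36x^3 - 66x^2 - 16x + 14


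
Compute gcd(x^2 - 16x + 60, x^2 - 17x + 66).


Factor each:
  x^2 - 16x + 60 = (x - 6)(x - 10)
  x^2 - 17x + 66 = (x - 6)(x - 11)
Common monic factor: x - 6


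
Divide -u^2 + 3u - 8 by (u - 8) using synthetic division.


Synthetic division with c = 8. Coefficients: -1, 3, -8
Bring down -1.
  -1 * 8 = -8; -8 + 3 = -5
  -5 * 8 = -40; -40 - 8 = -48
Quotient: -u - 5, Remainder: -48


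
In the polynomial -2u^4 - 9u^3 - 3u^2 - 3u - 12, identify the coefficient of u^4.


Read off the coefficient of u^4: -2


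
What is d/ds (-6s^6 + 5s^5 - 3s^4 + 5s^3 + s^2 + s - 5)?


Apply the power rule term by term:
  d/ds(-6s^6) = -36s^5
  d/ds(5s^5) = 25s^4
  d/ds(-3s^4) = -12s^3
  d/ds(5s^3) = 15s^2
  d/ds(s^2) = 2s
  d/ds(s) = 1
  d/ds(-5) = 0
p'(s) = -36s^5 + 25s^4 - 12s^3 + 15s^2 + 2s + 1


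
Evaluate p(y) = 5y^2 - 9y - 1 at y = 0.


Using direct substitution:
  5 * (0)^2 = 0
  -9 * (0)^1 = 0
  constant: -1
Sum = 0 + 0 - 1 = -1


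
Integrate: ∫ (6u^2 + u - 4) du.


Reverse power rule on each term:
  ∫ 6u^2 du = 2u^3
  ∫ u du = (1/2)u^2
  ∫ -4 du = -4u
F(u) = 2u^3 + (1/2)u^2 - 4u + C


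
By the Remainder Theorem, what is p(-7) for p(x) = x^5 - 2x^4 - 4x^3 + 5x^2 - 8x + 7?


By the Remainder Theorem, the remainder equals p(-7):
  1*(-7)^5 = -16807
  -2*(-7)^4 = -4802
  -4*(-7)^3 = 1372
  5*(-7)^2 = 245
  -8*(-7)^1 = 56
  constant: 7
Sum: -16807 - 4802 + 1372 + 245 + 56 + 7 = -19929


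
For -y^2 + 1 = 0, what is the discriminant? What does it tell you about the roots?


D = b^2 - 4ac = (0)^2 - 4(-1)(1) = 0 + 4 = 4
Since D > 0: two distinct rational roots


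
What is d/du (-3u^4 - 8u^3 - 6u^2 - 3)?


Apply the power rule term by term:
  d/du(-3u^4) = -12u^3
  d/du(-8u^3) = -24u^2
  d/du(-6u^2) = -12u
  d/du(-3) = 0
p'(u) = -12u^3 - 24u^2 - 12u


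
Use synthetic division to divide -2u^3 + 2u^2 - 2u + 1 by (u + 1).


Synthetic division with c = -1. Coefficients: -2, 2, -2, 1
Bring down -2.
  -2 * -1 = 2; 2 + 2 = 4
  4 * -1 = -4; -4 - 2 = -6
  -6 * -1 = 6; 6 + 1 = 7
Quotient: -2u^2 + 4u - 6, Remainder: 7


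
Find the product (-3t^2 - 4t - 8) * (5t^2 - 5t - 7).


Distribute each term of the first polynomial:
  (-3t^2)(5t^2 - 5t - 7) = -15t^4 + 15t^3 + 21t^2
  (-4t)(5t^2 - 5t - 7) = -20t^3 + 20t^2 + 28t
  (-8)(5t^2 - 5t - 7) = -40t^2 + 40t + 56
Sum: -15t^4 - 5t^3 + t^2 + 68t + 56


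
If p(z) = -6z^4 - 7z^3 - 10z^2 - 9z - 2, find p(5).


Using direct substitution:
  -6 * (5)^4 = -3750
  -7 * (5)^3 = -875
  -10 * (5)^2 = -250
  -9 * (5)^1 = -45
  constant: -2
Sum = -3750 - 875 - 250 - 45 - 2 = -4922


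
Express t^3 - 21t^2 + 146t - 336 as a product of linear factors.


Try integer roots (divisors of -336). t=7: p(7)=0.
Divide out (t - 7): quotient is t^2 - 14t + 48.
Factor the quadratic: (t - 8)(t - 6)
Result: (t - 7)(t - 8)(t - 6)


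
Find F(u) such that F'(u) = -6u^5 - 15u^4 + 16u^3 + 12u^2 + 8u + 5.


Reverse power rule on each term:
  ∫ -6u^5 du = -u^6
  ∫ -15u^4 du = -3u^5
  ∫ 16u^3 du = 4u^4
  ∫ 12u^2 du = 4u^3
  ∫ 8u du = 4u^2
  ∫ 5 du = 5u
F(u) = -u^6 - 3u^5 + 4u^4 + 4u^3 + 4u^2 + 5u + C


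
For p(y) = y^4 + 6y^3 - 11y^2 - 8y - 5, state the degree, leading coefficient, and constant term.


Highest power of y is 4, with coefficient 1. Constant term is -5.
Degree = 4, leading coefficient = 1, constant term = -5


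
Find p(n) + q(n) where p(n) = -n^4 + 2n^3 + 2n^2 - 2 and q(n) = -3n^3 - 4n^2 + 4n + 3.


Align terms by degree and add:
  -n^4 + 2n^3 + 2n^2 - 2
  -3n^3 - 4n^2 + 4n + 3
= -n^4 - n^3 - 2n^2 + 4n + 1


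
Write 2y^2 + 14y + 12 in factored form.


Roots satisfy r1 + r2 = -b/a = -7 and r1*r2 = c/a = 6.
So r1 = -6, r2 = -1.
2y^2 + 14y + 12 = 2(y - r1)(y - r2) = 2(y + 6)(y + 1)


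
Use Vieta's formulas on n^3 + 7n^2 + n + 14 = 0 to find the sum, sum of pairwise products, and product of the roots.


Monic cubic n^3+bn^2+cn+d=0: sum=-b, pairwise sum=c, product=-d.
b=7, c=1, d=14
r1+r2+r3 = -7
r1r2+r1r3+r2r3 = 1
r1r2r3 = -14


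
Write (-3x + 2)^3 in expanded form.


Expand (-3x + 2)^3 by repeated multiplication:
  (-3x + 2)^2 = 9x^2 - 12x + 4
= -27x^3 + 54x^2 - 36x + 8


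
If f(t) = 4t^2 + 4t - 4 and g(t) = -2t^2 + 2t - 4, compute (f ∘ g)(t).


Substitute g(t) into f:
f(g(t)) = 4*(-2t^2 + 2t - 4)^2 + 4*(-2t^2 + 2t - 4) + (-4)
(-2t^2 + 2t - 4)^2 = 4t^4 - 8t^3 + 20t^2 - 16t + 16
Expand and combine: 16t^4 - 32t^3 + 72t^2 - 56t + 44


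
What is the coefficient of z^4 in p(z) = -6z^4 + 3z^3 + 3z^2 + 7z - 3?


Read off the coefficient of z^4: -6


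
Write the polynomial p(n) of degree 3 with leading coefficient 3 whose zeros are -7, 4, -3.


p(n) = 3(n + 7)(n - 4)(n + 3)
Expand: 3n^3 + 18n^2 - 57n - 252


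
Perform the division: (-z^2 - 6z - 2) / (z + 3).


(-z^2 - 6z - 2) / (z + 3)
Step 1: -z * (z + 3) = -z^2 - 3z; subtract.
Step 2: -3 * (z + 3) = -3z - 9; subtract.
Quotient: -z - 3, Remainder: 7


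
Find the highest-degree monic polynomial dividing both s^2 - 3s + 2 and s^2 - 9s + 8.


Factor each:
  s^2 - 3s + 2 = (s - 1)(s - 2)
  s^2 - 9s + 8 = (s - 1)(s - 8)
Common monic factor: s - 1


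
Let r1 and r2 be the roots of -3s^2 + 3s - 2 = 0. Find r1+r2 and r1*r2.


For as^2+bs+c=0: sum = -b/a, product = c/a.
a=-3, b=3, c=-2
Sum = -(3)/-3 = 1
Product = (-2)/-3 = 2/3


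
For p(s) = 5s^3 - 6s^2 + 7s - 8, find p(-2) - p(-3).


p(-2) = -86
p(-3) = -218
p(-2) - p(-3) = -86 + 218 = 132


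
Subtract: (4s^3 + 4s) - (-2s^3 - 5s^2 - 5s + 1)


Distribute the minus sign:
  (4s^3 + 4s)
- (-2s^3 - 5s^2 - 5s + 1)
Negate second polynomial: 2s^3 + 5s^2 + 5s - 1
Add: 6s^3 + 5s^2 + 9s - 1


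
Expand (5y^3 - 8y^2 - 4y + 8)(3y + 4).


Distribute each term of the first polynomial:
  (5y^3)(3y + 4) = 15y^4 + 20y^3
  (-8y^2)(3y + 4) = -24y^3 - 32y^2
  (-4y)(3y + 4) = -12y^2 - 16y
  (8)(3y + 4) = 24y + 32
Sum: 15y^4 - 4y^3 - 44y^2 + 8y + 32


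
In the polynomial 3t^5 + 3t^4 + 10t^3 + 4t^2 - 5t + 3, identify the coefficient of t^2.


Read off the coefficient of t^2: 4


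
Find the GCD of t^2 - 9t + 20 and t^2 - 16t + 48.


Factor each:
  t^2 - 9t + 20 = (t - 4)(t - 5)
  t^2 - 16t + 48 = (t - 4)(t - 12)
Common monic factor: t - 4


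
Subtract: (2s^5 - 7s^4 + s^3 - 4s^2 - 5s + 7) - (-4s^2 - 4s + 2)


Distribute the minus sign:
  (2s^5 - 7s^4 + s^3 - 4s^2 - 5s + 7)
- (-4s^2 - 4s + 2)
Negate second polynomial: 4s^2 + 4s - 2
Add: 2s^5 - 7s^4 + s^3 - s + 5


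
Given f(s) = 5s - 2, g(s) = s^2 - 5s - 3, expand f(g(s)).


Substitute g(s) into f:
f(g(s)) = 5*(s^2 - 5s - 3) + (-2)
Expand and combine: 5s^2 - 25s - 17


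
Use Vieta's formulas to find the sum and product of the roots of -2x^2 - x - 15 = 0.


For ax^2+bx+c=0: sum = -b/a, product = c/a.
a=-2, b=-1, c=-15
Sum = -(-1)/-2 = -1/2
Product = (-15)/-2 = 15/2


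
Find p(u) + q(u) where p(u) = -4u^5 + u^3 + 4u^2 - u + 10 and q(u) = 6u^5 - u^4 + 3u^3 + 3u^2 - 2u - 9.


Align terms by degree and add:
  -4u^5 + u^3 + 4u^2 - u + 10
+ 6u^5 - u^4 + 3u^3 + 3u^2 - 2u - 9
= 2u^5 - u^4 + 4u^3 + 7u^2 - 3u + 1


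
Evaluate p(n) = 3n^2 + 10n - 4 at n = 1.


Using direct substitution:
  3 * (1)^2 = 3
  10 * (1)^1 = 10
  constant: -4
Sum = 3 + 10 - 4 = 9


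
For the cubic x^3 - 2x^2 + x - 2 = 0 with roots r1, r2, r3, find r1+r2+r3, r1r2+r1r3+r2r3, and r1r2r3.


Monic cubic x^3+bx^2+cx+d=0: sum=-b, pairwise sum=c, product=-d.
b=-2, c=1, d=-2
r1+r2+r3 = 2
r1r2+r1r3+r2r3 = 1
r1r2r3 = 2


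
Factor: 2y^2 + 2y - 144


Roots satisfy r1 + r2 = -b/a = -1 and r1*r2 = c/a = -72.
So r1 = 8, r2 = -9.
2y^2 + 2y - 144 = 2(y - r1)(y - r2) = 2(y - 8)(y + 9)


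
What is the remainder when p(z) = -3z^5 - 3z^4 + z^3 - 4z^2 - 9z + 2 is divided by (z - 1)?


By the Remainder Theorem, the remainder equals p(1):
  -3*(1)^5 = -3
  -3*(1)^4 = -3
  1*(1)^3 = 1
  -4*(1)^2 = -4
  -9*(1)^1 = -9
  constant: 2
Sum: -3 - 3 + 1 - 4 - 9 + 2 = -16


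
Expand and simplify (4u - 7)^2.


Expand (4u - 7)^2 by repeated multiplication:
= 16u^2 - 56u + 49


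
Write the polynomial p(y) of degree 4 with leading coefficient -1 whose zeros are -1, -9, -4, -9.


p(y) = -(y + 1)(y + 9)(y + 4)(y + 9)
Expand: -y^4 - 23y^3 - 175y^2 - 477y - 324


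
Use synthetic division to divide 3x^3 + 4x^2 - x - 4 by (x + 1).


Synthetic division with c = -1. Coefficients: 3, 4, -1, -4
Bring down 3.
  3 * -1 = -3; -3 + 4 = 1
  1 * -1 = -1; -1 - 1 = -2
  -2 * -1 = 2; 2 - 4 = -2
Quotient: 3x^2 + x - 2, Remainder: -2


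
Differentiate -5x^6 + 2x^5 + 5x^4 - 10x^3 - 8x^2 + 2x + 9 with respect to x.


Apply the power rule term by term:
  d/dx(-5x^6) = -30x^5
  d/dx(2x^5) = 10x^4
  d/dx(5x^4) = 20x^3
  d/dx(-10x^3) = -30x^2
  d/dx(-8x^2) = -16x
  d/dx(2x) = 2
  d/dx(9) = 0
p'(x) = -30x^5 + 10x^4 + 20x^3 - 30x^2 - 16x + 2


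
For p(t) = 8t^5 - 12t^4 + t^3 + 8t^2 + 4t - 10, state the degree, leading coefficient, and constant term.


Highest power of t is 5, with coefficient 8. Constant term is -10.
Degree = 5, leading coefficient = 8, constant term = -10


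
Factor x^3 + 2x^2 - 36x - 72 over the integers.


Try integer roots (divisors of -72). x=6: p(6)=0.
Divide out (x - 6): quotient is x^2 + 8x + 12.
Factor the quadratic: (x + 2)(x + 6)
Result: (x - 6)(x + 2)(x + 6)


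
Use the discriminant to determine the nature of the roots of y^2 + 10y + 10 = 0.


D = b^2 - 4ac = (10)^2 - 4(1)(10) = 100 - 40 = 60
Since D > 0: two distinct irrational roots


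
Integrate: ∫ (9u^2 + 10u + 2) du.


Reverse power rule on each term:
  ∫ 9u^2 du = 3u^3
  ∫ 10u du = 5u^2
  ∫ 2 du = 2u
F(u) = 3u^3 + 5u^2 + 2u + C


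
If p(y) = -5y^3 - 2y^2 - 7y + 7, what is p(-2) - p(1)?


p(-2) = 53
p(1) = -7
p(-2) - p(1) = 53 + 7 = 60


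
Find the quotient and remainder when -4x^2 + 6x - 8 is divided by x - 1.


(-4x^2 + 6x - 8) / (x - 1)
Step 1: -4x * (x - 1) = -4x^2 + 4x; subtract.
Step 2: 2 * (x - 1) = 2x - 2; subtract.
Quotient: -4x + 2, Remainder: -6


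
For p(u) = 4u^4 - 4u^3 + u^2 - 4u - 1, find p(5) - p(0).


p(5) = 2004
p(0) = -1
p(5) - p(0) = 2004 + 1 = 2005


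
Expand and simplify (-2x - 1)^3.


Expand (-2x - 1)^3 by repeated multiplication:
  (-2x - 1)^2 = 4x^2 + 4x + 1
= -8x^3 - 12x^2 - 6x - 1


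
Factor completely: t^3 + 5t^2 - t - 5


Try integer roots (divisors of -5). t=1: p(1)=0.
Divide out (t - 1): quotient is t^2 + 6t + 5.
Factor the quadratic: (t + 1)(t + 5)
Result: (t - 1)(t + 1)(t + 5)


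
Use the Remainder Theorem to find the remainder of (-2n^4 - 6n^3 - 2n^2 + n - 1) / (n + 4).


By the Remainder Theorem, the remainder equals p(-4):
  -2*(-4)^4 = -512
  -6*(-4)^3 = 384
  -2*(-4)^2 = -32
  1*(-4)^1 = -4
  constant: -1
Sum: -512 + 384 - 32 - 4 - 1 = -165


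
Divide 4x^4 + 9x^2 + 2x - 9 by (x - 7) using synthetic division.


Synthetic division with c = 7. Coefficients: 4, 0, 9, 2, -9
Bring down 4.
  4 * 7 = 28; 28 + 0 = 28
  28 * 7 = 196; 196 + 9 = 205
  205 * 7 = 1435; 1435 + 2 = 1437
  1437 * 7 = 10059; 10059 - 9 = 10050
Quotient: 4x^3 + 28x^2 + 205x + 1437, Remainder: 10050


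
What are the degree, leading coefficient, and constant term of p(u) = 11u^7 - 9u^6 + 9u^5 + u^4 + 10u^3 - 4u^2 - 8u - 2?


Highest power of u is 7, with coefficient 11. Constant term is -2.
Degree = 7, leading coefficient = 11, constant term = -2


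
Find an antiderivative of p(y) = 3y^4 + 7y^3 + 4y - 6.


Reverse power rule on each term:
  ∫ 3y^4 dy = (3/5)y^5
  ∫ 7y^3 dy = (7/4)y^4
  ∫ 4y dy = 2y^2
  ∫ -6 dy = -6y
F(y) = (3/5)y^5 + (7/4)y^4 + 2y^2 - 6y + C


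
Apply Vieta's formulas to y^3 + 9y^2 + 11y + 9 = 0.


Monic cubic y^3+by^2+cy+d=0: sum=-b, pairwise sum=c, product=-d.
b=9, c=11, d=9
r1+r2+r3 = -9
r1r2+r1r3+r2r3 = 11
r1r2r3 = -9


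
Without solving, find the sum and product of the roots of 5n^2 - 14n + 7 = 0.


For an^2+bn+c=0: sum = -b/a, product = c/a.
a=5, b=-14, c=7
Sum = -(-14)/5 = 14/5
Product = (7)/5 = 7/5


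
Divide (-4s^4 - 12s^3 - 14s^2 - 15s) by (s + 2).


(-4s^4 - 12s^3 - 14s^2 - 15s) / (s + 2)
Step 1: -4s^3 * (s + 2) = -4s^4 - 8s^3; subtract.
Step 2: -4s^2 * (s + 2) = -4s^3 - 8s^2; subtract.
Step 3: -6s * (s + 2) = -6s^2 - 12s; subtract.
Step 4: -3 * (s + 2) = -3s - 6; subtract.
Quotient: -4s^3 - 4s^2 - 6s - 3, Remainder: 6


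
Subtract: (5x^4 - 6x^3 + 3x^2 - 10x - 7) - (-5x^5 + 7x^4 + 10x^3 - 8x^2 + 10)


Distribute the minus sign:
  (5x^4 - 6x^3 + 3x^2 - 10x - 7)
- (-5x^5 + 7x^4 + 10x^3 - 8x^2 + 10)
Negate second polynomial: 5x^5 - 7x^4 - 10x^3 + 8x^2 - 10
Add: 5x^5 - 2x^4 - 16x^3 + 11x^2 - 10x - 17


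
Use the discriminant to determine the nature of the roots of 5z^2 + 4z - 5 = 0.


D = b^2 - 4ac = (4)^2 - 4(5)(-5) = 16 + 100 = 116
Since D > 0: two distinct irrational roots


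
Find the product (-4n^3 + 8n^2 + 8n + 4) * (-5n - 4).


Distribute each term of the first polynomial:
  (-4n^3)(-5n - 4) = 20n^4 + 16n^3
  (8n^2)(-5n - 4) = -40n^3 - 32n^2
  (8n)(-5n - 4) = -40n^2 - 32n
  (4)(-5n - 4) = -20n - 16
Sum: 20n^4 - 24n^3 - 72n^2 - 52n - 16


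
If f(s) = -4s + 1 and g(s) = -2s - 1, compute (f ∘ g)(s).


Substitute g(s) into f:
f(g(s)) = -4*(-2s - 1) + 1
Expand and combine: 8s + 5


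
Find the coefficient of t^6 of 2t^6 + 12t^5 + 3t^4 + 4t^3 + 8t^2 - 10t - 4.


Read off the coefficient of t^6: 2


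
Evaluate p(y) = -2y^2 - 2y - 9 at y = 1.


Using direct substitution:
  -2 * (1)^2 = -2
  -2 * (1)^1 = -2
  constant: -9
Sum = -2 - 2 - 9 = -13


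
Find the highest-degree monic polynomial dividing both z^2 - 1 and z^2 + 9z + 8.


Factor each:
  z^2 - 1 = (z + 1)(z - 1)
  z^2 + 9z + 8 = (z + 1)(z + 8)
Common monic factor: z + 1


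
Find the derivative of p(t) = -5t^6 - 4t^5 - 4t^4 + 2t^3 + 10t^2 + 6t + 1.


Apply the power rule term by term:
  d/dt(-5t^6) = -30t^5
  d/dt(-4t^5) = -20t^4
  d/dt(-4t^4) = -16t^3
  d/dt(2t^3) = 6t^2
  d/dt(10t^2) = 20t
  d/dt(6t) = 6
  d/dt(1) = 0
p'(t) = -30t^5 - 20t^4 - 16t^3 + 6t^2 + 20t + 6


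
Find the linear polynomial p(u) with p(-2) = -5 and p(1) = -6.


p(u) = mu + b. Using p(-2)=-5, p(1)=-6:
m = (-5 + 6)/(-2 - 1) = 1/-3 = -1/3
b = -5 - m*(-2) = -5 - 2/3 = -17/3
p(u) = -(1/3)u - (17/3)


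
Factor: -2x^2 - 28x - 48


Roots satisfy r1 + r2 = -b/a = -14 and r1*r2 = c/a = 24.
So r1 = -2, r2 = -12.
-2x^2 - 28x - 48 = -2(x - r1)(x - r2) = -2(x + 2)(x + 12)


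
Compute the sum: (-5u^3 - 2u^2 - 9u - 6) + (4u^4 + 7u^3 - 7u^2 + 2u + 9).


Align terms by degree and add:
  -5u^3 - 2u^2 - 9u - 6
+ 4u^4 + 7u^3 - 7u^2 + 2u + 9
= 4u^4 + 2u^3 - 9u^2 - 7u + 3


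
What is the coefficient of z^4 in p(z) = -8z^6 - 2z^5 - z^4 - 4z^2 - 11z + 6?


Read off the coefficient of z^4: -1


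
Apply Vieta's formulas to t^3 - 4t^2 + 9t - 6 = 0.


Monic cubic t^3+bt^2+ct+d=0: sum=-b, pairwise sum=c, product=-d.
b=-4, c=9, d=-6
r1+r2+r3 = 4
r1r2+r1r3+r2r3 = 9
r1r2r3 = 6


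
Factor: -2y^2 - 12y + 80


Roots satisfy r1 + r2 = -b/a = -6 and r1*r2 = c/a = -40.
So r1 = 4, r2 = -10.
-2y^2 - 12y + 80 = -2(y - r1)(y - r2) = -2(y - 4)(y + 10)


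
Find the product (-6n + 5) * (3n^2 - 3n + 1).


Distribute each term of the first polynomial:
  (-6n)(3n^2 - 3n + 1) = -18n^3 + 18n^2 - 6n
  (5)(3n^2 - 3n + 1) = 15n^2 - 15n + 5
Sum: -18n^3 + 33n^2 - 21n + 5


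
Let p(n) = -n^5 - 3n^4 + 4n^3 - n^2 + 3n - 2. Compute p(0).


Using direct substitution:
  -1 * (0)^5 = 0
  -3 * (0)^4 = 0
  4 * (0)^3 = 0
  -1 * (0)^2 = 0
  3 * (0)^1 = 0
  constant: -2
Sum = 0 + 0 + 0 + 0 + 0 - 2 = -2


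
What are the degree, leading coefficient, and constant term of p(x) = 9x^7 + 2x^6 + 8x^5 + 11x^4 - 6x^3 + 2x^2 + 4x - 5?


Highest power of x is 7, with coefficient 9. Constant term is -5.
Degree = 7, leading coefficient = 9, constant term = -5


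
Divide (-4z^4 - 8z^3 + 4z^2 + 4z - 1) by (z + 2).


(-4z^4 - 8z^3 + 4z^2 + 4z - 1) / (z + 2)
Step 1: -4z^3 * (z + 2) = -4z^4 - 8z^3; subtract.
Step 2: 0 * (z + 2) = 0; subtract.
Step 3: 4z * (z + 2) = 4z^2 + 8z; subtract.
Step 4: -4 * (z + 2) = -4z - 8; subtract.
Quotient: -4z^3 + 4z - 4, Remainder: 7


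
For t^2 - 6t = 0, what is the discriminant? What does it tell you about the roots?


D = b^2 - 4ac = (-6)^2 - 4(1)(0) = 36 = 36
Since D > 0: two distinct rational roots


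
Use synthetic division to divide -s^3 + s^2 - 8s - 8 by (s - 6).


Synthetic division with c = 6. Coefficients: -1, 1, -8, -8
Bring down -1.
  -1 * 6 = -6; -6 + 1 = -5
  -5 * 6 = -30; -30 - 8 = -38
  -38 * 6 = -228; -228 - 8 = -236
Quotient: -s^2 - 5s - 38, Remainder: -236


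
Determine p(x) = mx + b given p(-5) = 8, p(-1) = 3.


p(x) = mx + b. Using p(-5)=8, p(-1)=3:
m = (8 - 3)/(-5 + 1) = 5/-4 = -5/4
b = 8 - m*(-5) = 8 - 25/4 = 7/4
p(x) = -(5/4)x + (7/4)


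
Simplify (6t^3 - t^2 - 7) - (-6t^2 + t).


Distribute the minus sign:
  (6t^3 - t^2 - 7)
- (-6t^2 + t)
Negate second polynomial: 6t^2 - t
Add: 6t^3 + 5t^2 - t - 7


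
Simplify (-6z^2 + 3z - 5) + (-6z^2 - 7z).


Align terms by degree and add:
  -6z^2 + 3z - 5
  -6z^2 - 7z
= -12z^2 - 4z - 5


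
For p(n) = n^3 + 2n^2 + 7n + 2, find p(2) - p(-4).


p(2) = 32
p(-4) = -58
p(2) - p(-4) = 32 + 58 = 90


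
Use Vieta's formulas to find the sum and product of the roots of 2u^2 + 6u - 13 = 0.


For au^2+bu+c=0: sum = -b/a, product = c/a.
a=2, b=6, c=-13
Sum = -(6)/2 = -3
Product = (-13)/2 = -13/2


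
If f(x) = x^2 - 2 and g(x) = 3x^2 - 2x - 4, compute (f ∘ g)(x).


Substitute g(x) into f:
f(g(x)) = 1*(3x^2 - 2x - 4)^2 + (-2)
(3x^2 - 2x - 4)^2 = 9x^4 - 12x^3 - 20x^2 + 16x + 16
Expand and combine: 9x^4 - 12x^3 - 20x^2 + 16x + 14


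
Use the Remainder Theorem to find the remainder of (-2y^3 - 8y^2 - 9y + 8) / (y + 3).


By the Remainder Theorem, the remainder equals p(-3):
  -2*(-3)^3 = 54
  -8*(-3)^2 = -72
  -9*(-3)^1 = 27
  constant: 8
Sum: 54 - 72 + 27 + 8 = 17


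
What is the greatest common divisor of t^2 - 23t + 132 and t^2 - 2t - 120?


Factor each:
  t^2 - 23t + 132 = (t - 12)(t - 11)
  t^2 - 2t - 120 = (t - 12)(t + 10)
Common monic factor: t - 12


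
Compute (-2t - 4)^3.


Expand (-2t - 4)^3 by repeated multiplication:
  (-2t - 4)^2 = 4t^2 + 16t + 16
= -8t^3 - 48t^2 - 96t - 64


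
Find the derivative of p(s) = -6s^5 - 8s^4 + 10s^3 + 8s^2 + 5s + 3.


Apply the power rule term by term:
  d/ds(-6s^5) = -30s^4
  d/ds(-8s^4) = -32s^3
  d/ds(10s^3) = 30s^2
  d/ds(8s^2) = 16s
  d/ds(5s) = 5
  d/ds(3) = 0
p'(s) = -30s^4 - 32s^3 + 30s^2 + 16s + 5


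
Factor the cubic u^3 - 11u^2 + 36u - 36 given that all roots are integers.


Try integer roots (divisors of -36). u=2: p(2)=0.
Divide out (u - 2): quotient is u^2 - 9u + 18.
Factor the quadratic: (u - 6)(u - 3)
Result: (u - 2)(u - 6)(u - 3)


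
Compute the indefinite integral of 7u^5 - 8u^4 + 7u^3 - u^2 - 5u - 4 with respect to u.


Reverse power rule on each term:
  ∫ 7u^5 du = (7/6)u^6
  ∫ -8u^4 du = -(8/5)u^5
  ∫ 7u^3 du = (7/4)u^4
  ∫ -u^2 du = -(1/3)u^3
  ∫ -5u du = -(5/2)u^2
  ∫ -4 du = -4u
F(u) = (7/6)u^6 - (8/5)u^5 + (7/4)u^4 - (1/3)u^3 - (5/2)u^2 - 4u + C


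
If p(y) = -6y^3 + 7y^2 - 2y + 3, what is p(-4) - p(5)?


p(-4) = 507
p(5) = -582
p(-4) - p(5) = 507 + 582 = 1089


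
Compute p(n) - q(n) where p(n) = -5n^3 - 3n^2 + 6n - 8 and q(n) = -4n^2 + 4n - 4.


Distribute the minus sign:
  (-5n^3 - 3n^2 + 6n - 8)
- (-4n^2 + 4n - 4)
Negate second polynomial: 4n^2 - 4n + 4
Add: -5n^3 + n^2 + 2n - 4


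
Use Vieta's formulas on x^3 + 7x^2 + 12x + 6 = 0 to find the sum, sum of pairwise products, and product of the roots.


Monic cubic x^3+bx^2+cx+d=0: sum=-b, pairwise sum=c, product=-d.
b=7, c=12, d=6
r1+r2+r3 = -7
r1r2+r1r3+r2r3 = 12
r1r2r3 = -6


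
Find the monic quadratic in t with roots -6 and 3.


p(t) = (t + 6)(t - 3)
Expand: t^2 + 3t - 18


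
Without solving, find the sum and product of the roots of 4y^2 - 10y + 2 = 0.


For ay^2+by+c=0: sum = -b/a, product = c/a.
a=4, b=-10, c=2
Sum = -(-10)/4 = 5/2
Product = (2)/4 = 1/2


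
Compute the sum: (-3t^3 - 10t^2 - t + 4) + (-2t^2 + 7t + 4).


Align terms by degree and add:
  -3t^3 - 10t^2 - t + 4
  -2t^2 + 7t + 4
= -3t^3 - 12t^2 + 6t + 8


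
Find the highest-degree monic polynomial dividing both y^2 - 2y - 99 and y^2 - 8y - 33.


Factor each:
  y^2 - 2y - 99 = (y - 11)(y + 9)
  y^2 - 8y - 33 = (y - 11)(y + 3)
Common monic factor: y - 11


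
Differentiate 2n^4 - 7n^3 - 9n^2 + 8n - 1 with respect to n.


Apply the power rule term by term:
  d/dn(2n^4) = 8n^3
  d/dn(-7n^3) = -21n^2
  d/dn(-9n^2) = -18n
  d/dn(8n) = 8
  d/dn(-1) = 0
p'(n) = 8n^3 - 21n^2 - 18n + 8


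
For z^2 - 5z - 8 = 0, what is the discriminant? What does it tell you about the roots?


D = b^2 - 4ac = (-5)^2 - 4(1)(-8) = 25 + 32 = 57
Since D > 0: two distinct irrational roots


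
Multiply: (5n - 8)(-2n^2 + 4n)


Distribute each term of the first polynomial:
  (5n)(-2n^2 + 4n) = -10n^3 + 20n^2
  (-8)(-2n^2 + 4n) = 16n^2 - 32n
Sum: -10n^3 + 36n^2 - 32n


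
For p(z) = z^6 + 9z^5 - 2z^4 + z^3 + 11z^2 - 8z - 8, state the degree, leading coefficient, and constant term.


Highest power of z is 6, with coefficient 1. Constant term is -8.
Degree = 6, leading coefficient = 1, constant term = -8


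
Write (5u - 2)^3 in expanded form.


Expand (5u - 2)^3 by repeated multiplication:
  (5u - 2)^2 = 25u^2 - 20u + 4
= 125u^3 - 150u^2 + 60u - 8


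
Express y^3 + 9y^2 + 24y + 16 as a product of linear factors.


Try integer roots (divisors of 16). y=-4: p(-4)=0.
Divide out (y + 4): quotient is y^2 + 5y + 4.
Factor the quadratic: (y + 1)(y + 4)
Result: (y + 4)(y + 1)(y + 4)


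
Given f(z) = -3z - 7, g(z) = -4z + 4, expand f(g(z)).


Substitute g(z) into f:
f(g(z)) = -3*(-4z + 4) + (-7)
Expand and combine: 12z - 19


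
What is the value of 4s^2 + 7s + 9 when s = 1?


Using direct substitution:
  4 * (1)^2 = 4
  7 * (1)^1 = 7
  constant: 9
Sum = 4 + 7 + 9 = 20


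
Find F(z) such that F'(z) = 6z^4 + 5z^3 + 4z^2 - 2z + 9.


Reverse power rule on each term:
  ∫ 6z^4 dz = (6/5)z^5
  ∫ 5z^3 dz = (5/4)z^4
  ∫ 4z^2 dz = (4/3)z^3
  ∫ -2z dz = -z^2
  ∫ 9 dz = 9z
F(z) = (6/5)z^5 + (5/4)z^4 + (4/3)z^3 - z^2 + 9z + C


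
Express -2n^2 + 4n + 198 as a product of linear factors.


Roots satisfy r1 + r2 = -b/a = 2 and r1*r2 = c/a = -99.
So r1 = -9, r2 = 11.
-2n^2 + 4n + 198 = -2(n - r1)(n - r2) = -2(n + 9)(n - 11)


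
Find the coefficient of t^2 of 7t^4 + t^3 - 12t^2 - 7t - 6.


Read off the coefficient of t^2: -12


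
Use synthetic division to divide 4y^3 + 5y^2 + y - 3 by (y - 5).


Synthetic division with c = 5. Coefficients: 4, 5, 1, -3
Bring down 4.
  4 * 5 = 20; 20 + 5 = 25
  25 * 5 = 125; 125 + 1 = 126
  126 * 5 = 630; 630 - 3 = 627
Quotient: 4y^2 + 25y + 126, Remainder: 627


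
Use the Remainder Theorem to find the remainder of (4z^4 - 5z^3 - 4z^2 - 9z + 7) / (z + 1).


By the Remainder Theorem, the remainder equals p(-1):
  4*(-1)^4 = 4
  -5*(-1)^3 = 5
  -4*(-1)^2 = -4
  -9*(-1)^1 = 9
  constant: 7
Sum: 4 + 5 - 4 + 9 + 7 = 21


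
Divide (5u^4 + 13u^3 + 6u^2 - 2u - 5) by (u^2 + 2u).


(5u^4 + 13u^3 + 6u^2 - 2u - 5) / (u^2 + 2u)
Step 1: 5u^2 * (u^2 + 2u) = 5u^4 + 10u^3; subtract.
Step 2: 3u * (u^2 + 2u) = 3u^3 + 6u^2; subtract.
Step 3: 0 * (u^2 + 2u) = 0; subtract.
Quotient: 5u^2 + 3u, Remainder: -2u - 5


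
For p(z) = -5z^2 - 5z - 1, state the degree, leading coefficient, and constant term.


Highest power of z is 2, with coefficient -5. Constant term is -1.
Degree = 2, leading coefficient = -5, constant term = -1


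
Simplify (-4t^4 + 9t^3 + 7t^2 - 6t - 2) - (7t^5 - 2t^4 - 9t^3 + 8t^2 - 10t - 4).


Distribute the minus sign:
  (-4t^4 + 9t^3 + 7t^2 - 6t - 2)
- (7t^5 - 2t^4 - 9t^3 + 8t^2 - 10t - 4)
Negate second polynomial: -7t^5 + 2t^4 + 9t^3 - 8t^2 + 10t + 4
Add: -7t^5 - 2t^4 + 18t^3 - t^2 + 4t + 2


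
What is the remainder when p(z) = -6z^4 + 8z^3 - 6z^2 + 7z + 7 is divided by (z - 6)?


By the Remainder Theorem, the remainder equals p(6):
  -6*(6)^4 = -7776
  8*(6)^3 = 1728
  -6*(6)^2 = -216
  7*(6)^1 = 42
  constant: 7
Sum: -7776 + 1728 - 216 + 42 + 7 = -6215


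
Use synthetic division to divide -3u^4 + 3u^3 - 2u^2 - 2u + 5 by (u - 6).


Synthetic division with c = 6. Coefficients: -3, 3, -2, -2, 5
Bring down -3.
  -3 * 6 = -18; -18 + 3 = -15
  -15 * 6 = -90; -90 - 2 = -92
  -92 * 6 = -552; -552 - 2 = -554
  -554 * 6 = -3324; -3324 + 5 = -3319
Quotient: -3u^3 - 15u^2 - 92u - 554, Remainder: -3319


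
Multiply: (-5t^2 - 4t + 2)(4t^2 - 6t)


Distribute each term of the first polynomial:
  (-5t^2)(4t^2 - 6t) = -20t^4 + 30t^3
  (-4t)(4t^2 - 6t) = -16t^3 + 24t^2
  (2)(4t^2 - 6t) = 8t^2 - 12t
Sum: -20t^4 + 14t^3 + 32t^2 - 12t


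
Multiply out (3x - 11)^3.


Expand (3x - 11)^3 by repeated multiplication:
  (3x - 11)^2 = 9x^2 - 66x + 121
= 27x^3 - 297x^2 + 1089x - 1331


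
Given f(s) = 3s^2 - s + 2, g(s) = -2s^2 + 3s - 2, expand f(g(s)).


Substitute g(s) into f:
f(g(s)) = 3*(-2s^2 + 3s - 2)^2 + (-1)*(-2s^2 + 3s - 2) + 2
(-2s^2 + 3s - 2)^2 = 4s^4 - 12s^3 + 17s^2 - 12s + 4
Expand and combine: 12s^4 - 36s^3 + 53s^2 - 39s + 16


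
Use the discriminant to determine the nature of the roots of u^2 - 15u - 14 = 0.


D = b^2 - 4ac = (-15)^2 - 4(1)(-14) = 225 + 56 = 281
Since D > 0: two distinct irrational roots


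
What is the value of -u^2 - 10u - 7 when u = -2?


Using direct substitution:
  -1 * (-2)^2 = -4
  -10 * (-2)^1 = 20
  constant: -7
Sum = -4 + 20 - 7 = 9


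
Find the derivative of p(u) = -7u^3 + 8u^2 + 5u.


Apply the power rule term by term:
  d/du(-7u^3) = -21u^2
  d/du(8u^2) = 16u
  d/du(5u) = 5
p'(u) = -21u^2 + 16u + 5


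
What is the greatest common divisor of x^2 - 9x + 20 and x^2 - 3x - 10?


Factor each:
  x^2 - 9x + 20 = (x - 5)(x - 4)
  x^2 - 3x - 10 = (x - 5)(x + 2)
Common monic factor: x - 5


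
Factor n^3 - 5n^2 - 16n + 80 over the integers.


Try integer roots (divisors of 80). n=-4: p(-4)=0.
Divide out (n + 4): quotient is n^2 - 9n + 20.
Factor the quadratic: (n - 5)(n - 4)
Result: (n + 4)(n - 5)(n - 4)


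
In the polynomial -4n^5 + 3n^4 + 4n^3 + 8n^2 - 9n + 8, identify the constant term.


Read off the constant term: 8


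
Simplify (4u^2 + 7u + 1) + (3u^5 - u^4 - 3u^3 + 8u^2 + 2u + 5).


Align terms by degree and add:
  4u^2 + 7u + 1
+ 3u^5 - u^4 - 3u^3 + 8u^2 + 2u + 5
= 3u^5 - u^4 - 3u^3 + 12u^2 + 9u + 6


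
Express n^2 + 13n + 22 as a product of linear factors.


Roots satisfy r1 + r2 = -b/a = -13 and r1*r2 = c/a = 22.
So r1 = -11, r2 = -2.
n^2 + 13n + 22 = (n - r1)(n - r2) = (n + 11)(n + 2)


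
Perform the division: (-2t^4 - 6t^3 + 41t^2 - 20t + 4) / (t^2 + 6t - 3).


(-2t^4 - 6t^3 + 41t^2 - 20t + 4) / (t^2 + 6t - 3)
Step 1: -2t^2 * (t^2 + 6t - 3) = -2t^4 - 12t^3 + 6t^2; subtract.
Step 2: 6t * (t^2 + 6t - 3) = 6t^3 + 36t^2 - 18t; subtract.
Step 3: -1 * (t^2 + 6t - 3) = -t^2 - 6t + 3; subtract.
Quotient: -2t^2 + 6t - 1, Remainder: 4t + 1


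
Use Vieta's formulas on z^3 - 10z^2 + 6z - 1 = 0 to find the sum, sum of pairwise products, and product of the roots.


Monic cubic z^3+bz^2+cz+d=0: sum=-b, pairwise sum=c, product=-d.
b=-10, c=6, d=-1
r1+r2+r3 = 10
r1r2+r1r3+r2r3 = 6
r1r2r3 = 1


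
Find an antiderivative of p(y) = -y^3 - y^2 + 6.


Reverse power rule on each term:
  ∫ -y^3 dy = -(1/4)y^4
  ∫ -y^2 dy = -(1/3)y^3
  ∫ 6 dy = 6y
F(y) = -(1/4)y^4 - (1/3)y^3 + 6y + C


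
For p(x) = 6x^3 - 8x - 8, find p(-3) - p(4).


p(-3) = -146
p(4) = 344
p(-3) - p(4) = -146 - 344 = -490


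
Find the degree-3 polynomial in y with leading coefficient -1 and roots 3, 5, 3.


p(y) = -(y - 3)(y - 5)(y - 3)
Expand: -y^3 + 11y^2 - 39y + 45


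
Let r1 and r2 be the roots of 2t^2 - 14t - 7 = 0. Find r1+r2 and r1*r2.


For at^2+bt+c=0: sum = -b/a, product = c/a.
a=2, b=-14, c=-7
Sum = -(-14)/2 = 7
Product = (-7)/2 = -7/2


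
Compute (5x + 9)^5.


Expand (5x + 9)^5 by repeated multiplication:
  (5x + 9)^2 = 25x^2 + 90x + 81
  (5x + 9)^3 = 125x^3 + 675x^2 + 1215x + 729
  (5x + 9)^4 = 625x^4 + 4500x^3 + 12150x^2 + 14580x + 6561
= 3125x^5 + 28125x^4 + 101250x^3 + 182250x^2 + 164025x + 59049


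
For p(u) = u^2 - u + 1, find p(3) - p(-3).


p(3) = 7
p(-3) = 13
p(3) - p(-3) = 7 - 13 = -6


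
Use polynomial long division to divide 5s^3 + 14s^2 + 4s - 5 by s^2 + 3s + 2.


(5s^3 + 14s^2 + 4s - 5) / (s^2 + 3s + 2)
Step 1: 5s * (s^2 + 3s + 2) = 5s^3 + 15s^2 + 10s; subtract.
Step 2: -1 * (s^2 + 3s + 2) = -s^2 - 3s - 2; subtract.
Quotient: 5s - 1, Remainder: -3s - 3


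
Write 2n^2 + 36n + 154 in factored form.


Roots satisfy r1 + r2 = -b/a = -18 and r1*r2 = c/a = 77.
So r1 = -7, r2 = -11.
2n^2 + 36n + 154 = 2(n - r1)(n - r2) = 2(n + 7)(n + 11)


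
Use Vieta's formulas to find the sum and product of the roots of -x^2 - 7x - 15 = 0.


For ax^2+bx+c=0: sum = -b/a, product = c/a.
a=-1, b=-7, c=-15
Sum = -(-7)/-1 = -7
Product = (-15)/-1 = 15


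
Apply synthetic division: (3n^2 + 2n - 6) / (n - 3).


Synthetic division with c = 3. Coefficients: 3, 2, -6
Bring down 3.
  3 * 3 = 9; 9 + 2 = 11
  11 * 3 = 33; 33 - 6 = 27
Quotient: 3n + 11, Remainder: 27


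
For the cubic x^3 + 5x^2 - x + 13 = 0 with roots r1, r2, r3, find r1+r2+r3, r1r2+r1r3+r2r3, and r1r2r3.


Monic cubic x^3+bx^2+cx+d=0: sum=-b, pairwise sum=c, product=-d.
b=5, c=-1, d=13
r1+r2+r3 = -5
r1r2+r1r3+r2r3 = -1
r1r2r3 = -13


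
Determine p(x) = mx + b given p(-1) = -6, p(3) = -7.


p(x) = mx + b. Using p(-1)=-6, p(3)=-7:
m = (-6 + 7)/(-1 - 3) = 1/-4 = -1/4
b = -6 - m*(-1) = -6 - 1/4 = -25/4
p(x) = -(1/4)x - (25/4)


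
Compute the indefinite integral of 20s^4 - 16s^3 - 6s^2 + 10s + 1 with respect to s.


Reverse power rule on each term:
  ∫ 20s^4 ds = 4s^5
  ∫ -16s^3 ds = -4s^4
  ∫ -6s^2 ds = -2s^3
  ∫ 10s ds = 5s^2
  ∫ 1 ds = s
F(s) = 4s^5 - 4s^4 - 2s^3 + 5s^2 + s + C


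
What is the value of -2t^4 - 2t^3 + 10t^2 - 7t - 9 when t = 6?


Using direct substitution:
  -2 * (6)^4 = -2592
  -2 * (6)^3 = -432
  10 * (6)^2 = 360
  -7 * (6)^1 = -42
  constant: -9
Sum = -2592 - 432 + 360 - 42 - 9 = -2715


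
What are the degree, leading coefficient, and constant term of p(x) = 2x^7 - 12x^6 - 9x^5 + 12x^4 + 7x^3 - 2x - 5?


Highest power of x is 7, with coefficient 2. Constant term is -5.
Degree = 7, leading coefficient = 2, constant term = -5


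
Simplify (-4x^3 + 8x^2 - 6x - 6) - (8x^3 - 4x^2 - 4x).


Distribute the minus sign:
  (-4x^3 + 8x^2 - 6x - 6)
- (8x^3 - 4x^2 - 4x)
Negate second polynomial: -8x^3 + 4x^2 + 4x
Add: -12x^3 + 12x^2 - 2x - 6


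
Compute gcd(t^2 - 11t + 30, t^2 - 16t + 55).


Factor each:
  t^2 - 11t + 30 = (t - 5)(t - 6)
  t^2 - 16t + 55 = (t - 5)(t - 11)
Common monic factor: t - 5


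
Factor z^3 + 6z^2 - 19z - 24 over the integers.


Try integer roots (divisors of -24). z=-1: p(-1)=0.
Divide out (z + 1): quotient is z^2 + 5z - 24.
Factor the quadratic: (z + 8)(z - 3)
Result: (z + 1)(z + 8)(z - 3)


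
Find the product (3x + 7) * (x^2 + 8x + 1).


Distribute each term of the first polynomial:
  (3x)(x^2 + 8x + 1) = 3x^3 + 24x^2 + 3x
  (7)(x^2 + 8x + 1) = 7x^2 + 56x + 7
Sum: 3x^3 + 31x^2 + 59x + 7


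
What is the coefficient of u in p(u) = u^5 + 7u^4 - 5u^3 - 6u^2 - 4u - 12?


Read off the coefficient of u: -4


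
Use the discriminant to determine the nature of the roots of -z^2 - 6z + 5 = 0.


D = b^2 - 4ac = (-6)^2 - 4(-1)(5) = 36 + 20 = 56
Since D > 0: two distinct irrational roots


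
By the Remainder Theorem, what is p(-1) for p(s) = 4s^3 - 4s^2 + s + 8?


By the Remainder Theorem, the remainder equals p(-1):
  4*(-1)^3 = -4
  -4*(-1)^2 = -4
  1*(-1)^1 = -1
  constant: 8
Sum: -4 - 4 - 1 + 8 = -1


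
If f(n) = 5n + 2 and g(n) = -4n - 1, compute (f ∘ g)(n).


Substitute g(n) into f:
f(g(n)) = 5*(-4n - 1) + 2
Expand and combine: -20n - 3


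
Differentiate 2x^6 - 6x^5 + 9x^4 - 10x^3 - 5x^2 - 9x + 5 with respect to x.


Apply the power rule term by term:
  d/dx(2x^6) = 12x^5
  d/dx(-6x^5) = -30x^4
  d/dx(9x^4) = 36x^3
  d/dx(-10x^3) = -30x^2
  d/dx(-5x^2) = -10x
  d/dx(-9x) = -9
  d/dx(5) = 0
p'(x) = 12x^5 - 30x^4 + 36x^3 - 30x^2 - 10x - 9


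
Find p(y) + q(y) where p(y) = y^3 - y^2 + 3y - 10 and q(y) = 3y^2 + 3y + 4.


Align terms by degree and add:
  y^3 - y^2 + 3y - 10
+ 3y^2 + 3y + 4
= y^3 + 2y^2 + 6y - 6


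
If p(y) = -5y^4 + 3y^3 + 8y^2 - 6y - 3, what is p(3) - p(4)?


p(3) = -273
p(4) = -987
p(3) - p(4) = -273 + 987 = 714


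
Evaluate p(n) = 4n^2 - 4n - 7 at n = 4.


Using direct substitution:
  4 * (4)^2 = 64
  -4 * (4)^1 = -16
  constant: -7
Sum = 64 - 16 - 7 = 41


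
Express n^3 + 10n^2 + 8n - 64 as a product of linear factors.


Try integer roots (divisors of -64). n=-8: p(-8)=0.
Divide out (n + 8): quotient is n^2 + 2n - 8.
Factor the quadratic: (n - 2)(n + 4)
Result: (n + 8)(n - 2)(n + 4)


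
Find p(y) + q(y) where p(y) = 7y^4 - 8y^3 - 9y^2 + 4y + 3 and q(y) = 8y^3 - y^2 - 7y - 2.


Align terms by degree and add:
  7y^4 - 8y^3 - 9y^2 + 4y + 3
+ 8y^3 - y^2 - 7y - 2
= 7y^4 - 10y^2 - 3y + 1


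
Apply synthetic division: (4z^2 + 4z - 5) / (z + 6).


Synthetic division with c = -6. Coefficients: 4, 4, -5
Bring down 4.
  4 * -6 = -24; -24 + 4 = -20
  -20 * -6 = 120; 120 - 5 = 115
Quotient: 4z - 20, Remainder: 115


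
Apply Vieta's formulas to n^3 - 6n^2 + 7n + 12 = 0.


Monic cubic n^3+bn^2+cn+d=0: sum=-b, pairwise sum=c, product=-d.
b=-6, c=7, d=12
r1+r2+r3 = 6
r1r2+r1r3+r2r3 = 7
r1r2r3 = -12


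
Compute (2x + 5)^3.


Expand (2x + 5)^3 by repeated multiplication:
  (2x + 5)^2 = 4x^2 + 20x + 25
= 8x^3 + 60x^2 + 150x + 125


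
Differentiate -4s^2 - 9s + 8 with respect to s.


Apply the power rule term by term:
  d/ds(-4s^2) = -8s
  d/ds(-9s) = -9
  d/ds(8) = 0
p'(s) = -8s - 9


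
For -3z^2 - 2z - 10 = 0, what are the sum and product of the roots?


For az^2+bz+c=0: sum = -b/a, product = c/a.
a=-3, b=-2, c=-10
Sum = -(-2)/-3 = -2/3
Product = (-10)/-3 = 10/3


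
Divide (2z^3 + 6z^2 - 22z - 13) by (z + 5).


(2z^3 + 6z^2 - 22z - 13) / (z + 5)
Step 1: 2z^2 * (z + 5) = 2z^3 + 10z^2; subtract.
Step 2: -4z * (z + 5) = -4z^2 - 20z; subtract.
Step 3: -2 * (z + 5) = -2z - 10; subtract.
Quotient: 2z^2 - 4z - 2, Remainder: -3


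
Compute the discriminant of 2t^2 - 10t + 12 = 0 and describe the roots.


D = b^2 - 4ac = (-10)^2 - 4(2)(12) = 100 - 96 = 4
Since D > 0: two distinct rational roots


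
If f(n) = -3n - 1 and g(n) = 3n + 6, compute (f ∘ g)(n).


Substitute g(n) into f:
f(g(n)) = -3*(3n + 6) + (-1)
Expand and combine: -9n - 19


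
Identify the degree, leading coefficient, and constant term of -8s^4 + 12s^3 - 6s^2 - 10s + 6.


Highest power of s is 4, with coefficient -8. Constant term is 6.
Degree = 4, leading coefficient = -8, constant term = 6


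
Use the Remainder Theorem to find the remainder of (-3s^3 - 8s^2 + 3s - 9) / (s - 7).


By the Remainder Theorem, the remainder equals p(7):
  -3*(7)^3 = -1029
  -8*(7)^2 = -392
  3*(7)^1 = 21
  constant: -9
Sum: -1029 - 392 + 21 - 9 = -1409


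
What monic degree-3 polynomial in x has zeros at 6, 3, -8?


p(x) = (x - 6)(x - 3)(x + 8)
Expand: x^3 - x^2 - 54x + 144
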